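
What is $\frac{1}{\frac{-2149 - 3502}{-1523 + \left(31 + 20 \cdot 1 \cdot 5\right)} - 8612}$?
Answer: $- \frac{1392}{11982253} \approx -0.00011617$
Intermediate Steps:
$\frac{1}{\frac{-2149 - 3502}{-1523 + \left(31 + 20 \cdot 1 \cdot 5\right)} - 8612} = \frac{1}{- \frac{5651}{-1523 + \left(31 + 20 \cdot 5\right)} - 8612} = \frac{1}{- \frac{5651}{-1523 + \left(31 + 100\right)} - 8612} = \frac{1}{- \frac{5651}{-1523 + 131} - 8612} = \frac{1}{- \frac{5651}{-1392} - 8612} = \frac{1}{\left(-5651\right) \left(- \frac{1}{1392}\right) - 8612} = \frac{1}{\frac{5651}{1392} - 8612} = \frac{1}{- \frac{11982253}{1392}} = - \frac{1392}{11982253}$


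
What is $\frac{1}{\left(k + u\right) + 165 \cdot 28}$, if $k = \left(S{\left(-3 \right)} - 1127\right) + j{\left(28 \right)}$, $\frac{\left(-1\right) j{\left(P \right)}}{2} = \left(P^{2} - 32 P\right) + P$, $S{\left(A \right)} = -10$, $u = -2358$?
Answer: $\frac{1}{1293} \approx 0.0007734$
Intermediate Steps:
$j{\left(P \right)} = - 2 P^{2} + 62 P$ ($j{\left(P \right)} = - 2 \left(\left(P^{2} - 32 P\right) + P\right) = - 2 \left(P^{2} - 31 P\right) = - 2 P^{2} + 62 P$)
$k = -969$ ($k = \left(-10 - 1127\right) + 2 \cdot 28 \left(31 - 28\right) = -1137 + 2 \cdot 28 \left(31 - 28\right) = -1137 + 2 \cdot 28 \cdot 3 = -1137 + 168 = -969$)
$\frac{1}{\left(k + u\right) + 165 \cdot 28} = \frac{1}{\left(-969 - 2358\right) + 165 \cdot 28} = \frac{1}{-3327 + 4620} = \frac{1}{1293}$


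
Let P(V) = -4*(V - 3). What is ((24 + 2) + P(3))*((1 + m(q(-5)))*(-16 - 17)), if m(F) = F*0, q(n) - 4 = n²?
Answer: -858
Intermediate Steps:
q(n) = 4 + n²
m(F) = 0
P(V) = 12 - 4*V (P(V) = -4*(-3 + V) = 12 - 4*V)
((24 + 2) + P(3))*((1 + m(q(-5)))*(-16 - 17)) = ((24 + 2) + (12 - 4*3))*((1 + 0)*(-16 - 17)) = (26 + (12 - 12))*(1*(-33)) = (26 + 0)*(-33) = 26*(-33) = -858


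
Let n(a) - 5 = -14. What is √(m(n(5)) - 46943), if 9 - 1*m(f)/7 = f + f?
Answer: I*√46754 ≈ 216.23*I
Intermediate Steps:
n(a) = -9 (n(a) = 5 - 14 = -9)
m(f) = 63 - 14*f (m(f) = 63 - 7*(f + f) = 63 - 14*f)
√(m(n(5)) - 46943) = √((63 - 14*(-9)) - 46943) = √((63 + 126) - 46943) = √(189 - 46943) = √(-46754) = I*√46754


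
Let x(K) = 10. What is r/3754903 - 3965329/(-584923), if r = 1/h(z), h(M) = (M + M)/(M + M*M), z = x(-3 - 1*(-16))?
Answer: 29778857950327/4392658254938 ≈ 6.7792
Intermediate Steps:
z = 10
h(M) = 2*M/(M + M²) (h(M) = (2*M)/(M + M²) = 2*M/(M + M²))
r = 11/2 (r = 1/(2/(1 + 10)) = 1/(2/11) = 11/2 ≈ 5.5000)
r/3754903 - 3965329/(-584923) = (11/2)/3754903 - 3965329/(-584923) = (11/2)*(1/3754903) - 3965329*(-1/584923) = 11/7509806 + 3965329/584923 = 29778857950327/4392658254938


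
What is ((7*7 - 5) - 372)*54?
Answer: -17712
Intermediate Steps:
((7*7 - 5) - 372)*54 = ((49 - 5) - 372)*54 = (44 - 372)*54 = -328*54 = -17712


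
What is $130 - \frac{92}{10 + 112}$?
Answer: $\frac{7884}{61} \approx 129.25$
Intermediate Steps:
$130 - \frac{92}{10 + 112} = 130 - \frac{92}{122} = 130 - \frac{46}{61} = \frac{7884}{61}$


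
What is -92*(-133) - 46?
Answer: 12190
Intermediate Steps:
-92*(-133) - 46 = 12236 - 46 = 12190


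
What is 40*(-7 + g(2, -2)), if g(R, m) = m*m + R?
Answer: -40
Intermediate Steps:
g(R, m) = R + m**2 (g(R, m) = m**2 + R = R + m**2)
40*(-7 + g(2, -2)) = 40*(-7 + (2 + (-2)**2)) = 40*(-7 + (2 + 4)) = 40*(-7 + 6) = 40*(-1) = -40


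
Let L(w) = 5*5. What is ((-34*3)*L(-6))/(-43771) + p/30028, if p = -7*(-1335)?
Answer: 485611395/1314355588 ≈ 0.36947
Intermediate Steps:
L(w) = 25
p = 9345
((-34*3)*L(-6))/(-43771) + p/30028 = (-34*3*25)/(-43771) + 9345/30028 = -102*25*(-1/43771) + 9345*(1/30028) = -2550*(-1/43771) + 9345/30028 = 2550/43771 + 9345/30028 = 485611395/1314355588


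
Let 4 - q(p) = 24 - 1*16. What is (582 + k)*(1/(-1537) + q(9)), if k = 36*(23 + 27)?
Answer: -14646918/1537 ≈ -9529.5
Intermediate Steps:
q(p) = -4 (q(p) = 4 - (24 - 1*16) = 4 - (24 - 16) = 4 - 1*8 = 4 - 8 = -4)
k = 1800 (k = 36*50 = 1800)
(582 + k)*(1/(-1537) + q(9)) = (582 + 1800)*(1/(-1537) - 4) = 2382*(-1/1537 - 4) = 2382*(-6149/1537) = -14646918/1537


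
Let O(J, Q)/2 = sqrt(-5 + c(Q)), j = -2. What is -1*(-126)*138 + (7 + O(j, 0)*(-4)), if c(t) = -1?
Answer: 17395 - 8*I*sqrt(6) ≈ 17395.0 - 19.596*I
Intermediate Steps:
O(J, Q) = 2*I*sqrt(6) (O(J, Q) = 2*sqrt(-5 - 1) = 2*sqrt(-6) = 2*(I*sqrt(6)) = 2*I*sqrt(6))
-1*(-126)*138 + (7 + O(j, 0)*(-4)) = -1*(-126)*138 + (7 + (2*I*sqrt(6))*(-4)) = 126*138 + (7 - 8*I*sqrt(6)) = 17388 + (7 - 8*I*sqrt(6)) = 17395 - 8*I*sqrt(6)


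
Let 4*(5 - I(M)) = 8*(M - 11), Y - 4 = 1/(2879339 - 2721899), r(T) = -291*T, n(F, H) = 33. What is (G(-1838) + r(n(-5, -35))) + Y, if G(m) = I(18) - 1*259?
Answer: -1553460479/157440 ≈ -9867.0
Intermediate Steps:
Y = 629761/157440 (Y = 4 + 1/(2879339 - 2721899) = 4 + 1/157440 = 629761/157440 ≈ 4.0000)
I(M) = 27 - 2*M (I(M) = 5 - 2*(M - 11) = 5 - 2*(-11 + M) = 5 - (-88 + 8*M)/4 = 5 + (22 - 2*M) = 27 - 2*M)
G(m) = -268 (G(m) = (27 - 2*18) - 1*259 = (27 - 36) - 259 = -9 - 259 = -268)
(G(-1838) + r(n(-5, -35))) + Y = (-268 - 291*33) + 629761/157440 = (-268 - 9603) + 629761/157440 = -9871 + 629761/157440 = -1553460479/157440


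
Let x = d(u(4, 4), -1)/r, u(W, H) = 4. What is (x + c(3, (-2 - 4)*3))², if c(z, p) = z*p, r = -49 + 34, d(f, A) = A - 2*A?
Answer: 657721/225 ≈ 2923.2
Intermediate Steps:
d(f, A) = -A
r = -15
c(z, p) = p*z
x = -1/15 (x = -1*(-1)/(-15) = 1*(-1/15) = -1/15 ≈ -0.066667)
(x + c(3, (-2 - 4)*3))² = (-1/15 + ((-2 - 4)*3)*3)² = (-1/15 - 6*3*3)² = (-1/15 - 18*3)² = (-1/15 - 54)² = (-811/15)² = 657721/225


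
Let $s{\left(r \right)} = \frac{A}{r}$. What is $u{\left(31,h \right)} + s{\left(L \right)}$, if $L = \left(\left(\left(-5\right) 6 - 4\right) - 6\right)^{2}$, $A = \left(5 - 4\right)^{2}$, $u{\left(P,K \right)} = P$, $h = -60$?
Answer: $\frac{49601}{1600} \approx 31.001$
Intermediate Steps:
$A = 1$ ($A = 1^{2} = 1$)
$L = 1600$ ($L = \left(\left(-30 - 4\right) - 6\right)^{2} = \left(-34 - 6\right)^{2} = \left(-40\right)^{2} = 1600$)
$s{\left(r \right)} = \frac{1}{r}$ ($s{\left(r \right)} = 1 \frac{1}{r} = \frac{1}{r}$)
$u{\left(31,h \right)} + s{\left(L \right)} = 31 + \frac{1}{1600} = \frac{49601}{1600}$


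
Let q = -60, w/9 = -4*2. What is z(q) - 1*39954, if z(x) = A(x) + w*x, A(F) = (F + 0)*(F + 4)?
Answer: -32274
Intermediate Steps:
w = -72 (w = 9*(-4*2) = 9*(-8) = -72)
A(F) = F*(4 + F)
z(x) = -72*x + x*(4 + x) (z(x) = x*(4 + x) - 72*x = -72*x + x*(4 + x))
z(q) - 1*39954 = -60*(-68 - 60) - 1*39954 = -60*(-128) - 39954 = 7680 - 39954 = -32274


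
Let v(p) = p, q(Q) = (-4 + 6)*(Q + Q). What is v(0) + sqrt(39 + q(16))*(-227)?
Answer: -227*sqrt(103) ≈ -2303.8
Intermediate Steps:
q(Q) = 4*Q (q(Q) = 2*(2*Q) = 4*Q)
v(0) + sqrt(39 + q(16))*(-227) = 0 + sqrt(39 + 4*16)*(-227) = 0 + sqrt(39 + 64)*(-227) = 0 + sqrt(103)*(-227) = 0 - 227*sqrt(103) = -227*sqrt(103)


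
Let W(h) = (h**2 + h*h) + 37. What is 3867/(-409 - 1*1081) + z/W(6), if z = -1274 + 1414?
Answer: -212903/162410 ≈ -1.3109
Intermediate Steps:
z = 140
W(h) = 37 + 2*h**2 (W(h) = (h**2 + h**2) + 37 = 2*h**2 + 37 = 37 + 2*h**2)
3867/(-409 - 1*1081) + z/W(6) = 3867/(-409 - 1*1081) + 140/(37 + 2*6**2) = 3867/(-409 - 1081) + 140/(37 + 2*36) = 3867/(-1490) + 140/(37 + 72) = 3867*(-1/1490) + 140/109 = -3867/1490 + 140*(1/109) = -3867/1490 + 140/109 = -212903/162410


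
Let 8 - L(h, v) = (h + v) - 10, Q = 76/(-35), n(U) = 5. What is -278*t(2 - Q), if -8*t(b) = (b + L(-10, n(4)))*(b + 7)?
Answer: 51685899/4900 ≈ 10548.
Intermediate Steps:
Q = -76/35 (Q = 76*(-1/35) = -76/35 ≈ -2.1714)
L(h, v) = 18 - h - v (L(h, v) = 8 - ((h + v) - 10) = 8 - (-10 + h + v) = 8 + (10 - h - v) = 18 - h - v)
t(b) = -(7 + b)*(23 + b)/8 (t(b) = -(b + (18 - 1*(-10) - 1*5))*(b + 7)/8 = -(b + (18 + 10 - 5))*(7 + b)/8 = -(b + 23)*(7 + b)/8 = -(23 + b)*(7 + b)/8 = -(7 + b)*(23 + b)/8)
-278*t(2 - Q) = -278*(-161/8 - 15*(2 - 1*(-76/35))/4 - (2 - 1*(-76/35))²/8) = -278*(-161/8 - 15*(2 + 76/35)/4 - (2 + 76/35)²/8) = -278*(-161/8 - 15/4*146/35 - (146/35)²/8) = -278*(-161/8 - 219/14 - ⅛*21316/1225) = -278*(-161/8 - 219/14 - 5329/2450) = -278*(-371841/9800) = 51685899/4900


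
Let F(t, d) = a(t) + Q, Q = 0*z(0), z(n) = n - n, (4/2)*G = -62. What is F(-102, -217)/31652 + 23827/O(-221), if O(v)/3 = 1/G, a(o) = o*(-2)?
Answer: -5844834428/23739 ≈ -2.4621e+5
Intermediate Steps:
G = -31 (G = (1/2)*(-62) = -31)
z(n) = 0
a(o) = -2*o
Q = 0 (Q = 0*0 = 0)
F(t, d) = -2*t (F(t, d) = -2*t + 0 = -2*t)
O(v) = -3/31 (O(v) = 3/(-31) = 3*(-1/31) = -3/31)
F(-102, -217)/31652 + 23827/O(-221) = -2*(-102)/31652 + 23827/(-3/31) = 204*(1/31652) + 23827*(-31/3) = 51/7913 - 738637/3 = -5844834428/23739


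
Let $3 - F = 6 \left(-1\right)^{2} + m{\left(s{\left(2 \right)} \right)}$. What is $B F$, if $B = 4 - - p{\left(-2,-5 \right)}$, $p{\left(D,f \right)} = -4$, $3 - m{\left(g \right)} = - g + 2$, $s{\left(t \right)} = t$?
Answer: $0$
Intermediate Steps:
$m{\left(g \right)} = 1 + g$ ($m{\left(g \right)} = 3 - \left(- g + 2\right) = 3 - \left(2 - g\right) = 3 + \left(-2 + g\right) = 1 + g$)
$B = 0$ ($B = 4 + \left(\left(-4 + 2\right) - 2\right) = 4 - 4 = 0$)
$F = -6$ ($F = 3 - \left(6 \left(-1\right)^{2} + \left(1 + 2\right)\right) = 3 - \left(6 \cdot 1 + 3\right) = 3 - \left(6 + 3\right) = 3 - 9 = -6$)
$B F = 0 \left(-6\right) = 0$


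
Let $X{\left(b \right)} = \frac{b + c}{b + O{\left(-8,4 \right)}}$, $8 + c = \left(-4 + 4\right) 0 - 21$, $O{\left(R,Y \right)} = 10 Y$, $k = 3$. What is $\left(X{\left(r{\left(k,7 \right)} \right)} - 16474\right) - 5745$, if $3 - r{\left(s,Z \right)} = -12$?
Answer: $- \frac{1222059}{55} \approx -22219.0$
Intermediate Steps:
$r{\left(s,Z \right)} = 15$ ($r{\left(s,Z \right)} = 3 - -12 = 3 + 12 = 15$)
$c = -29$ ($c = -8 - \left(21 - \left(-4 + 4\right) 0\right) = -8 + \left(0 \cdot 0 - 21\right) = -8 + \left(0 - 21\right) = -8 - 21 = -29$)
$X{\left(b \right)} = \frac{-29 + b}{40 + b}$ ($X{\left(b \right)} = \frac{b - 29}{b + 10 \cdot 4} = \frac{-29 + b}{b + 40} = \frac{-29 + b}{40 + b}$)
$\left(X{\left(r{\left(k,7 \right)} \right)} - 16474\right) - 5745 = \left(\frac{-29 + 15}{40 + 15} - 16474\right) - 5745 = \left(\frac{1}{55} \left(-14\right) - 16474\right) - 5745 = \left(- \frac{14}{55} - 16474\right) - 5745 = - \frac{906084}{55} - 5745 = - \frac{1222059}{55}$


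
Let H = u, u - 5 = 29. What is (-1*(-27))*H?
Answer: 918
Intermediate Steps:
u = 34 (u = 5 + 29 = 34)
H = 34
(-1*(-27))*H = -1*(-27)*34 = 27*34 = 918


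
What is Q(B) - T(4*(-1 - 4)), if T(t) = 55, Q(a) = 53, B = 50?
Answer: -2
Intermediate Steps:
Q(B) - T(4*(-1 - 4)) = 53 - 1*55 = 53 - 55 = -2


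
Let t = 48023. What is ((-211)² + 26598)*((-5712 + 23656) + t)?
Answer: 4691507073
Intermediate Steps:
((-211)² + 26598)*((-5712 + 23656) + t) = ((-211)² + 26598)*((-5712 + 23656) + 48023) = (44521 + 26598)*(17944 + 48023) = 71119*65967 = 4691507073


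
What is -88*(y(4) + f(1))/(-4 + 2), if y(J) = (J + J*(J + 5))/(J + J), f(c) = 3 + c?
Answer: 396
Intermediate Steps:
y(J) = (J + J*(5 + J))/(2*J) (y(J) = (J + J*(5 + J))/((2*J)) = (J + J*(5 + J))*(1/(2*J)) = (J + J*(5 + J))/(2*J))
-88*(y(4) + f(1))/(-4 + 2) = -88*((3 + (½)*4) + (3 + 1))/(-4 + 2) = -88*((3 + 2) + 4)/(-2) = -88*(5 + 4)*(-1)/2 = -792*(-1)/2 = -88*(-9/2) = 396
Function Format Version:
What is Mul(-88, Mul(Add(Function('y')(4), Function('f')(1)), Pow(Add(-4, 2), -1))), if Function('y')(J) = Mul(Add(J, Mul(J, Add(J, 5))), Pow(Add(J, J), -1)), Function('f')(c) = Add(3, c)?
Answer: 396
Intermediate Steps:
Function('y')(J) = Mul(Rational(1, 2), Pow(J, -1), Add(J, Mul(J, Add(5, J)))) (Function('y')(J) = Mul(Add(J, Mul(J, Add(5, J))), Pow(Mul(2, J), -1)) = Mul(Add(J, Mul(J, Add(5, J))), Mul(Rational(1, 2), Pow(J, -1))) = Mul(Rational(1, 2), Pow(J, -1), Add(J, Mul(J, Add(5, J)))))
Mul(-88, Mul(Add(Function('y')(4), Function('f')(1)), Pow(Add(-4, 2), -1))) = Mul(-88, Mul(Add(Add(3, Mul(Rational(1, 2), 4)), Add(3, 1)), Pow(Add(-4, 2), -1))) = Mul(-88, Mul(Add(Add(3, 2), 4), Pow(-2, -1))) = Mul(-88, Mul(Add(5, 4), Rational(-1, 2))) = Mul(-88, Mul(9, Rational(-1, 2))) = Mul(-88, Rational(-9, 2)) = 396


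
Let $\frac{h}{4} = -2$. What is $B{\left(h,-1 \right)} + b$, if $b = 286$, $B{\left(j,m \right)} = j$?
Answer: $278$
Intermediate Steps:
$h = -8$ ($h = 4 \left(-2\right) = -8$)
$B{\left(h,-1 \right)} + b = -8 + 286 = 278$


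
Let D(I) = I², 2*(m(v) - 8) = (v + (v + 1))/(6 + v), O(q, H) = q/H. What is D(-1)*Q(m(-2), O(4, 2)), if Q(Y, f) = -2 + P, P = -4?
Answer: -6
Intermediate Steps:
m(v) = 8 + (1 + 2*v)/(2*(6 + v)) (m(v) = 8 + ((v + (v + 1))/(6 + v))/2 = 8 + ((v + (1 + v))/(6 + v))/2 = 8 + ((1 + 2*v)/(6 + v))/2 = 8 + (1 + 2*v)/(2*(6 + v)))
Q(Y, f) = -6 (Q(Y, f) = -2 - 4 = -6)
D(-1)*Q(m(-2), O(4, 2)) = (-1)²*(-6) = 1*(-6) = -6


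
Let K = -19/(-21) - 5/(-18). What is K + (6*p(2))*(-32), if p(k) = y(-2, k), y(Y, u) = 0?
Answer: 149/126 ≈ 1.1825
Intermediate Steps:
p(k) = 0
K = 149/126 (K = -19*(-1/21) - 5*(-1/18) = 19/21 + 5/18 = 149/126 ≈ 1.1825)
K + (6*p(2))*(-32) = 149/126 + (6*0)*(-32) = 149/126 + 0*(-32) = 149/126 + 0 = 149/126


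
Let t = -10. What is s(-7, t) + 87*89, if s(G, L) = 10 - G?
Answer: 7760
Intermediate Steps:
s(-7, t) + 87*89 = (10 - 1*(-7)) + 87*89 = (10 + 7) + 7743 = 17 + 7743 = 7760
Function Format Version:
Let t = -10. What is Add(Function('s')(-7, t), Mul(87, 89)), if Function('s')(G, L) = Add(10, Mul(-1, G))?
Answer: 7760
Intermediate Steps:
Add(Function('s')(-7, t), Mul(87, 89)) = Add(Add(10, Mul(-1, -7)), Mul(87, 89)) = Add(Add(10, 7), 7743) = Add(17, 7743) = 7760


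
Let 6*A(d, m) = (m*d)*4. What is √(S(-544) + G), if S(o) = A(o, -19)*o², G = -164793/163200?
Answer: √33945277782000714/4080 ≈ 45157.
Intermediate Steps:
A(d, m) = 2*d*m/3 (A(d, m) = ((m*d)*4)/6 = ((d*m)*4)/6 = (4*d*m)/6 = 2*d*m/3)
G = -54931/54400 (G = -164793*1/163200 = -54931/54400 ≈ -1.0098)
S(o) = -38*o³/3 (S(o) = ((⅔)*o*(-19))*o² = (-38*o/3)*o² = -38*o³/3)
√(S(-544) + G) = √(-38/3*(-544)³ - 54931/54400) = √(-38/3*(-160989184) - 54931/54400) = √(6117588992/3 - 54931/54400) = √(332796841000007/163200) = √33945277782000714/4080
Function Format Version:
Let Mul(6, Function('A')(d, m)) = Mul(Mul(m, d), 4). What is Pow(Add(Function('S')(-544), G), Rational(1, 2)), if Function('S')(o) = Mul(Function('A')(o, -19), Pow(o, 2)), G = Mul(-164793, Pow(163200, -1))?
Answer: Mul(Rational(1, 4080), Pow(33945277782000714, Rational(1, 2))) ≈ 45157.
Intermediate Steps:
Function('A')(d, m) = Mul(Rational(2, 3), d, m) (Function('A')(d, m) = Mul(Rational(1, 6), Mul(Mul(m, d), 4)) = Mul(Rational(1, 6), Mul(Mul(d, m), 4)) = Mul(Rational(1, 6), Mul(4, d, m)) = Mul(Rational(2, 3), d, m))
G = Rational(-54931, 54400) (G = Mul(-164793, Rational(1, 163200)) = Rational(-54931, 54400) ≈ -1.0098)
Function('S')(o) = Mul(Rational(-38, 3), Pow(o, 3)) (Function('S')(o) = Mul(Mul(Rational(2, 3), o, -19), Pow(o, 2)) = Mul(Mul(Rational(-38, 3), o), Pow(o, 2)) = Mul(Rational(-38, 3), Pow(o, 3)))
Pow(Add(Function('S')(-544), G), Rational(1, 2)) = Pow(Add(Mul(Rational(-38, 3), Pow(-544, 3)), Rational(-54931, 54400)), Rational(1, 2)) = Pow(Add(Mul(Rational(-38, 3), -160989184), Rational(-54931, 54400)), Rational(1, 2)) = Pow(Add(Rational(6117588992, 3), Rational(-54931, 54400)), Rational(1, 2)) = Pow(Rational(332796841000007, 163200), Rational(1, 2)) = Mul(Rational(1, 4080), Pow(33945277782000714, Rational(1, 2)))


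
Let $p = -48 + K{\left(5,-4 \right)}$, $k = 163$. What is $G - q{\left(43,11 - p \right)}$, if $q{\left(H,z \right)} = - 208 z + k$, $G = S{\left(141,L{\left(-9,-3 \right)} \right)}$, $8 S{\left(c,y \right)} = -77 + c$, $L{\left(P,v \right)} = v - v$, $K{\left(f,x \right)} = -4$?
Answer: $12949$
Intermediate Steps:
$p = -52$ ($p = -48 - 4 = -52$)
$L{\left(P,v \right)} = 0$
$S{\left(c,y \right)} = - \frac{77}{8} + \frac{c}{8}$ ($S{\left(c,y \right)} = \frac{-77 + c}{8} = - \frac{77}{8} + \frac{c}{8}$)
$G = 8$ ($G = - \frac{77}{8} + \frac{1}{8} \cdot 141 = - \frac{77}{8} + \frac{141}{8} = 8$)
$q{\left(H,z \right)} = 163 - 208 z$ ($q{\left(H,z \right)} = - 208 z + 163 = 163 - 208 z$)
$G - q{\left(43,11 - p \right)} = 8 - \left(163 - 208 \left(11 - -52\right)\right) = 8 - \left(163 - 208 \left(11 + 52\right)\right) = 8 - \left(163 - 13104\right) = 8 - -12941 = 8 + 12941 = 12949$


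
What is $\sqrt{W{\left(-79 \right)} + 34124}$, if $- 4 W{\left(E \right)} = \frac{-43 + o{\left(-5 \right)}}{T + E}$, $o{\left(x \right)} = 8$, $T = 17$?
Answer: $\frac{\sqrt{524688454}}{124} \approx 184.73$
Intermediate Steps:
$W{\left(E \right)} = \frac{35}{4 \left(17 + E\right)}$ ($W{\left(E \right)} = - \frac{\left(-43 + 8\right) \frac{1}{17 + E}}{4} = - \frac{\left(-35\right) \frac{1}{17 + E}}{4} = \frac{35}{4 \left(17 + E\right)}$)
$\sqrt{W{\left(-79 \right)} + 34124} = \sqrt{\frac{35}{4 \left(17 - 79\right)} + 34124} = \sqrt{\frac{35}{4 \left(-62\right)} + 34124} = \sqrt{\frac{35}{4} \left(- \frac{1}{62}\right) + 34124} = \sqrt{- \frac{35}{248} + 34124} = \sqrt{\frac{8462717}{248}} = \frac{\sqrt{524688454}}{124}$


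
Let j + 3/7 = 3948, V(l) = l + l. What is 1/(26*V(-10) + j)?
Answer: 7/23993 ≈ 0.00029175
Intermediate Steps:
V(l) = 2*l
j = 27633/7 (j = -3/7 + 3948 = 27633/7 ≈ 3947.6)
1/(26*V(-10) + j) = 1/(26*(2*(-10)) + 27633/7) = 1/(26*(-20) + 27633/7) = 1/(-520 + 27633/7) = 1/(23993/7) = 7/23993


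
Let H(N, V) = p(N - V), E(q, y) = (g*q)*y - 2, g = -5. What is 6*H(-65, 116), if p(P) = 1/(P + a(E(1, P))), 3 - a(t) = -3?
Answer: -6/175 ≈ -0.034286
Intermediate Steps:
E(q, y) = -2 - 5*q*y (E(q, y) = (-5*q)*y - 2 = -5*q*y - 2 = -2 - 5*q*y)
a(t) = 6 (a(t) = 3 - 1*(-3) = 3 + 3 = 6)
p(P) = 1/(6 + P) (p(P) = 1/(P + 6) = 1/(6 + P))
H(N, V) = 1/(6 + N - V) (H(N, V) = 1/(6 + (N - V)) = 1/(6 + N - V))
6*H(-65, 116) = 6/(6 - 65 - 1*116) = 6/(6 - 65 - 116) = 6/(-175) = 6*(-1/175) = -6/175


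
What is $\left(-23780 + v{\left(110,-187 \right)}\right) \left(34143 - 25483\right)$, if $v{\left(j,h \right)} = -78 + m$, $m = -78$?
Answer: $-207285760$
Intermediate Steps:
$v{\left(j,h \right)} = -156$ ($v{\left(j,h \right)} = -78 - 78 = -156$)
$\left(-23780 + v{\left(110,-187 \right)}\right) \left(34143 - 25483\right) = \left(-23780 - 156\right) \left(34143 - 25483\right) = \left(-23936\right) 8660 = -207285760$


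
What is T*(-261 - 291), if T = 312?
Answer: -172224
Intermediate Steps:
T*(-261 - 291) = 312*(-261 - 291) = 312*(-552) = -172224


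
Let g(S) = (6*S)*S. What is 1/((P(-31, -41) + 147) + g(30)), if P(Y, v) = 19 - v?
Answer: 1/5607 ≈ 0.00017835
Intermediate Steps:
g(S) = 6*S²
1/((P(-31, -41) + 147) + g(30)) = 1/(((19 - 1*(-41)) + 147) + 6*30²) = 1/(((19 + 41) + 147) + 6*900) = 1/((60 + 147) + 5400) = 1/(207 + 5400) = 1/5607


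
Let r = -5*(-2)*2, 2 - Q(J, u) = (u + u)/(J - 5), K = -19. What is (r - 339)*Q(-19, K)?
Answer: -1595/12 ≈ -132.92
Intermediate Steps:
Q(J, u) = 2 - 2*u/(-5 + J) (Q(J, u) = 2 - (u + u)/(J - 5) = 2 - 2*u/(-5 + J))
r = 20 (r = 10*2 = 20)
(r - 339)*Q(-19, K) = (20 - 339)*(2*(-5 - 19 - 1*(-19))/(-5 - 19)) = -638*(-5 - 19 + 19)/(-24) = -638*(-1)*(-5)/24 = -319*5/12 = -1595/12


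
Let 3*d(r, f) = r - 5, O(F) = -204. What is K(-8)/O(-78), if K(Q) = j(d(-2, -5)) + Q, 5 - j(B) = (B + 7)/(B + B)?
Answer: 1/102 ≈ 0.0098039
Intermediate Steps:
d(r, f) = -5/3 + r/3 (d(r, f) = (r - 5)/3 = (-5 + r)/3 = -5/3 + r/3)
j(B) = 5 - (7 + B)/(2*B) (j(B) = 5 - (B + 7)/(B + B) = 5 - (7 + B)/(2*B))
K(Q) = 6 + Q (K(Q) = (-7 + 9*(-5/3 + (1/3)*(-2)))/(2*(-5/3 + (1/3)*(-2))) + Q = (-7 + 9*(-5/3 - 2/3))/(2*(-5/3 - 2/3)) + Q = (-7 + 9*(-7/3))/(2*(-7/3)) + Q = (1/2)*(-3/7)*(-7 - 21) + Q = (1/2)*(-3/7)*(-28) + Q = 6 + Q)
K(-8)/O(-78) = (6 - 8)/(-204) = -2*(-1/204) = 1/102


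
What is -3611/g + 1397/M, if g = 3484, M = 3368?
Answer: -1823675/2933528 ≈ -0.62167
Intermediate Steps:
-3611/g + 1397/M = -3611/3484 + 1397/3368 = -1823675/2933528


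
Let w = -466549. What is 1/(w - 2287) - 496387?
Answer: -232724095533/468836 ≈ -4.9639e+5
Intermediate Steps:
1/(w - 2287) - 496387 = 1/(-466549 - 2287) - 496387 = 1/(-468836) - 496387 = -1/468836 - 496387 = -232724095533/468836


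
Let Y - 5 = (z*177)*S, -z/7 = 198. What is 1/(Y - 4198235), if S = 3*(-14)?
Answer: 1/6105294 ≈ 1.6379e-7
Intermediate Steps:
z = -1386 (z = -7*198 = -1386)
S = -42
Y = 10303529 (Y = 5 - 1386*177*(-42) = 5 - 245322*(-42) = 5 + 10303524 = 10303529)
1/(Y - 4198235) = 1/(10303529 - 4198235) = 1/6105294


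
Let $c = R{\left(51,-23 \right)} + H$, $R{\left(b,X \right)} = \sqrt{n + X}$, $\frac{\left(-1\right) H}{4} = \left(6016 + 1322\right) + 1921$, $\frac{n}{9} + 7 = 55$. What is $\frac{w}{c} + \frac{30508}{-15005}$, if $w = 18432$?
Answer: $- \frac{17363292963452}{6860610543145} - \frac{6144 \sqrt{409}}{457221629} \approx -2.5311$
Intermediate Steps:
$n = 432$ ($n = -63 + 9 \cdot 55 = -63 + 495 = 432$)
$H = -37036$ ($H = - 4 \left(\left(6016 + 1322\right) + 1921\right) = - 4 \left(7338 + 1921\right) = \left(-4\right) 9259 = -37036$)
$R{\left(b,X \right)} = \sqrt{432 + X}$
$c = -37036 + \sqrt{409}$ ($c = \sqrt{432 - 23} - 37036 = \sqrt{409} - 37036 = -37036 + \sqrt{409} \approx -37016.0$)
$\frac{w}{c} + \frac{30508}{-15005} = \frac{18432}{-37036 + \sqrt{409}} + \frac{30508}{-15005} = \frac{18432}{-37036 + \sqrt{409}} + 30508 \left(- \frac{1}{15005}\right) = \frac{18432}{-37036 + \sqrt{409}} - \frac{30508}{15005} = - \frac{30508}{15005} + \frac{18432}{-37036 + \sqrt{409}}$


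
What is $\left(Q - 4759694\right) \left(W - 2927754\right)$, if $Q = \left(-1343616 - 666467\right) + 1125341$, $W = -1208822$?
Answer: $23348638491136$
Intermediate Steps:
$Q = -884742$ ($Q = -2010083 + 1125341 = -884742$)
$\left(Q - 4759694\right) \left(W - 2927754\right) = \left(-884742 - 4759694\right) \left(-1208822 - 2927754\right) = \left(-5644436\right) \left(-4136576\right) = 23348638491136$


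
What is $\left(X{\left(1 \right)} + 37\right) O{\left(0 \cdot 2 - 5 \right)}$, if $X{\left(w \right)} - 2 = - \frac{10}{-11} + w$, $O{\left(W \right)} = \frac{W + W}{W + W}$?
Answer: $\frac{450}{11} \approx 40.909$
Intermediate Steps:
$O{\left(W \right)} = 1$ ($O{\left(W \right)} = \frac{2 W}{2 W} = 2 W \frac{1}{2 W} = 1$)
$X{\left(w \right)} = \frac{32}{11} + w$ ($X{\left(w \right)} = 2 + \left(- \frac{10}{-11} + w\right) = 2 + \left(\left(-10\right) \left(- \frac{1}{11}\right) + w\right) = 2 + \left(\frac{10}{11} + w\right) = \frac{32}{11} + w$)
$\left(X{\left(1 \right)} + 37\right) O{\left(0 \cdot 2 - 5 \right)} = \left(\left(\frac{32}{11} + 1\right) + 37\right) 1 = \left(\frac{43}{11} + 37\right) 1 = \frac{450}{11} \cdot 1 = \frac{450}{11}$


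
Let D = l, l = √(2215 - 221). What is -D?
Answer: -√1994 ≈ -44.654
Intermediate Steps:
l = √1994 ≈ 44.654
D = √1994 ≈ 44.654
-D = -√1994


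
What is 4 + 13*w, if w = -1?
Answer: -9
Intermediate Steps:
4 + 13*w = 4 + 13*(-1) = 4 - 13 = -9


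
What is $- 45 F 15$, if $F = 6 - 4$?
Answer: $-1350$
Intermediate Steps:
$F = 2$ ($F = 6 - 4 = 2$)
$- 45 F 15 = \left(-45\right) 2 \cdot 15 = \left(-90\right) 15 = -1350$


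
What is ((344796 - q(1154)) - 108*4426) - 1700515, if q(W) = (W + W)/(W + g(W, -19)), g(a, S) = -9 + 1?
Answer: -1050726725/573 ≈ -1.8337e+6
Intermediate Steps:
g(a, S) = -8
q(W) = 2*W/(-8 + W) (q(W) = (W + W)/(W - 8) = (2*W)/(-8 + W) = 2*W/(-8 + W))
((344796 - q(1154)) - 108*4426) - 1700515 = ((344796 - 2*1154/(-8 + 1154)) - 108*4426) - 1700515 = ((344796 - 2*1154/1146) - 478008) - 1700515 = ((344796 - 1*1154/573) - 478008) - 1700515 = ((344796 - 1154/573) - 478008) - 1700515 = (197566954/573 - 478008) - 1700515 = -76331630/573 - 1700515 = -1050726725/573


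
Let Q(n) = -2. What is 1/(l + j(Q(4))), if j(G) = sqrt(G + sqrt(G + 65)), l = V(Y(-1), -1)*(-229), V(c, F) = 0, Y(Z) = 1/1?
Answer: 1/sqrt(-2 + 3*sqrt(7)) ≈ 0.41040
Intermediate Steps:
Y(Z) = 1
l = 0 (l = 0*(-229) = 0)
j(G) = sqrt(G + sqrt(65 + G))
1/(l + j(Q(4))) = 1/(0 + sqrt(-2 + sqrt(65 - 2))) = 1/(0 + sqrt(-2 + sqrt(63))) = 1/(0 + sqrt(-2 + 3*sqrt(7))) = 1/(sqrt(-2 + 3*sqrt(7))) = 1/sqrt(-2 + 3*sqrt(7))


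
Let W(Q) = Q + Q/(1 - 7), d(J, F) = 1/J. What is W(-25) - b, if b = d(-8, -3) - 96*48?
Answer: 110095/24 ≈ 4587.3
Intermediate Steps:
b = -36865/8 (b = 1/(-8) - 96*48 = -1/8 - 4608 = -36865/8 ≈ -4608.1)
W(Q) = 5*Q/6 (W(Q) = Q + Q/(-6) = Q - Q/6 = 5*Q/6)
W(-25) - b = (5/6)*(-25) - 1*(-36865/8) = -125/6 + 36865/8 = 110095/24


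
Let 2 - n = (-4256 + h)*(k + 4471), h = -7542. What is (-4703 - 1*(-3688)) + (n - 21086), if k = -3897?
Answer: 6749953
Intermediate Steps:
n = 6772054 (n = 2 - (-4256 - 7542)*(-3897 + 4471) = 2 - (-11798)*574 = 2 - 1*(-6772052) = 2 + 6772052 = 6772054)
(-4703 - 1*(-3688)) + (n - 21086) = (-4703 - 1*(-3688)) + (6772054 - 21086) = (-4703 + 3688) + 6750968 = -1015 + 6750968 = 6749953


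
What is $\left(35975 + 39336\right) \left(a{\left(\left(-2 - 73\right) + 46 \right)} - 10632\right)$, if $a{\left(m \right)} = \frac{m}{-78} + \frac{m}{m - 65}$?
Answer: $- \frac{1467601196999}{1833} \approx -8.0066 \cdot 10^{8}$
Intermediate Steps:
$a{\left(m \right)} = - \frac{m}{78} + \frac{m}{-65 + m}$ ($a{\left(m \right)} = m \left(- \frac{1}{78}\right) + \frac{m}{-65 + m} = - \frac{m}{78} + \frac{m}{-65 + m}$)
$\left(35975 + 39336\right) \left(a{\left(\left(-2 - 73\right) + 46 \right)} - 10632\right) = \left(35975 + 39336\right) \left(\frac{\left(\left(-2 - 73\right) + 46\right) \left(143 - \left(\left(-2 - 73\right) + 46\right)\right)}{78 \left(-65 + \left(\left(-2 - 73\right) + 46\right)\right)} - 10632\right) = 75311 \left(\frac{\left(-75 + 46\right) \left(143 - \left(-75 + 46\right)\right)}{78 \left(-65 + \left(-75 + 46\right)\right)} - 10632\right) = 75311 \left(\frac{1}{78} \left(-29\right) \frac{1}{-65 - 29} \left(143 - -29\right) - 10632\right) = 75311 \left(\frac{1}{78} \left(-29\right) \frac{1}{-94} \left(143 + 29\right) - 10632\right) = 75311 \left(\frac{1}{78} \left(-29\right) \left(- \frac{1}{94}\right) 172 - 10632\right) = 75311 \left(\frac{1247}{1833} - 10632\right) = 75311 \left(- \frac{19487209}{1833}\right) = - \frac{1467601196999}{1833}$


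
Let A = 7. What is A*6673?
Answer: 46711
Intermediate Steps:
A*6673 = 7*6673 = 46711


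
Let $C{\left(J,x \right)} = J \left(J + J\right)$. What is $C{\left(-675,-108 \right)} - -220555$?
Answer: $1131805$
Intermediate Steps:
$C{\left(J,x \right)} = 2 J^{2}$ ($C{\left(J,x \right)} = J 2 J = 2 J^{2}$)
$C{\left(-675,-108 \right)} - -220555 = 2 \left(-675\right)^{2} - -220555 = 2 \cdot 455625 + 220555 = 911250 + 220555 = 1131805$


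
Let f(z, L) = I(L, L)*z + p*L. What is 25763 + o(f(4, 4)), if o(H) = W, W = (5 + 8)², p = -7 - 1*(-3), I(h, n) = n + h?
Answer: 25932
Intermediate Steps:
I(h, n) = h + n
p = -4 (p = -7 + 3 = -4)
f(z, L) = -4*L + 2*L*z (f(z, L) = (L + L)*z - 4*L = (2*L)*z - 4*L = 2*L*z - 4*L = -4*L + 2*L*z)
W = 169 (W = 13² = 169)
o(H) = 169
25763 + o(f(4, 4)) = 25763 + 169 = 25932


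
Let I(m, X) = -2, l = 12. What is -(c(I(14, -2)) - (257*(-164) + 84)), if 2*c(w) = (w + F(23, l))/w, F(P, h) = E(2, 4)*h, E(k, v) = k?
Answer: -84117/2 ≈ -42059.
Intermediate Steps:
F(P, h) = 2*h
c(w) = (24 + w)/(2*w) (c(w) = ((w + 2*12)/w)/2 = ((w + 24)/w)/2 = ((24 + w)/w)/2 = (24 + w)/(2*w))
-(c(I(14, -2)) - (257*(-164) + 84)) = -((½)*(24 - 2)/(-2) - (257*(-164) + 84)) = -((½)*(-½)*22 - (-42148 + 84)) = -(-11/2 - 1*(-42064)) = -(-11/2 + 42064) = -1*84117/2 = -84117/2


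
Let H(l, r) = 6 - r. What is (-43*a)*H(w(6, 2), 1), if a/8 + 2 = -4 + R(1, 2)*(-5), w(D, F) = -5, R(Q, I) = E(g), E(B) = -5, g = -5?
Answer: -32680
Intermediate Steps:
R(Q, I) = -5
a = 152 (a = -16 + 8*(-4 - 5*(-5)) = -16 + 8*(-4 + 25) = -16 + 8*21 = -16 + 168 = 152)
(-43*a)*H(w(6, 2), 1) = (-43*152)*(6 - 1*1) = -6536*(6 - 1) = -6536*5 = -32680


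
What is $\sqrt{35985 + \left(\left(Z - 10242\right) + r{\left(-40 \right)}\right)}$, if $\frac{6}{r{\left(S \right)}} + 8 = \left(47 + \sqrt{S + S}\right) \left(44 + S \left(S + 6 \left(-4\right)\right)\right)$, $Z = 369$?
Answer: $\frac{3 \sqrt{2} \sqrt{\frac{177532587 + 15110144 i \sqrt{5}}{30595 + 2604 i \sqrt{5}}}}{2} \approx 161.59 - 2.7861 \cdot 10^{-8} i$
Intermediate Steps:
$r{\left(S \right)} = \frac{6}{-8 + \left(44 + S \left(-24 + S\right)\right) \left(47 + \sqrt{2} \sqrt{S}\right)}$ ($r{\left(S \right)} = \frac{6}{-8 + \left(47 + \sqrt{S + S}\right) \left(44 + S \left(S + 6 \left(-4\right)\right)\right)} = \frac{6}{-8 + \left(47 + \sqrt{2 S}\right) \left(44 + S \left(S - 24\right)\right)} = \frac{6}{-8 + \left(47 + \sqrt{2} \sqrt{S}\right) \left(44 + S \left(-24 + S\right)\right)} = \frac{6}{-8 + \left(44 + S \left(-24 + S\right)\right) \left(47 + \sqrt{2} \sqrt{S}\right)}$)
$\sqrt{35985 + \left(\left(Z - 10242\right) + r{\left(-40 \right)}\right)} = \sqrt{35985 + \left(\left(369 - 10242\right) + \frac{6}{2060 - -45120 + 47 \left(-40\right)^{2} + \sqrt{2} \left(-40\right)^{\frac{5}{2}} - 24 \sqrt{2} \left(-40\right)^{\frac{3}{2}} + 44 \sqrt{2} \sqrt{-40}}\right)} = \sqrt{35985 - \left(9873 - \frac{6}{2060 + 45120 + 47 \cdot 1600 + \sqrt{2} \cdot 3200 i \sqrt{10} - 24 \sqrt{2} \left(- 80 i \sqrt{10}\right) + 44 \sqrt{2} \cdot 2 i \sqrt{10}}\right)} = \sqrt{35985 - \left(9873 - \frac{6}{2060 + 45120 + 75200 + 6400 i \sqrt{5} + 3840 i \sqrt{5} + 176 i \sqrt{5}}\right)} = \sqrt{35985 - \left(9873 - \frac{6}{122380 + 10416 i \sqrt{5}}\right)} = \sqrt{26112 + \frac{6}{122380 + 10416 i \sqrt{5}}}$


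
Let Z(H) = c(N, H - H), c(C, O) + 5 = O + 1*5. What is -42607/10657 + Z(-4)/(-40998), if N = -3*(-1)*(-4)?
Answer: -42607/10657 ≈ -3.9980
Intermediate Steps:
N = -12 (N = 3*(-4) = -12)
c(C, O) = O (c(C, O) = -5 + (O + 1*5) = -5 + (O + 5) = -5 + (5 + O) = O)
Z(H) = 0 (Z(H) = H - H = 0)
-42607/10657 + Z(-4)/(-40998) = -42607/10657 + 0/(-40998) = -42607*1/10657 + 0*(-1/40998) = -42607/10657 + 0 = -42607/10657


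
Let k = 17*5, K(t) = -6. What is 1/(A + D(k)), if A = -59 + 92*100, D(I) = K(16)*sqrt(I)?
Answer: 3047/27851607 + 2*sqrt(85)/27851607 ≈ 0.00011006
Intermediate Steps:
k = 85
D(I) = -6*sqrt(I)
A = 9141 (A = -59 + 9200 = 9141)
1/(A + D(k)) = 1/(9141 - 6*sqrt(85))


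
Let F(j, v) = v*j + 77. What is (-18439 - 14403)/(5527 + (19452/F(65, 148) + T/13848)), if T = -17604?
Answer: -367513080596/61857220235 ≈ -5.9413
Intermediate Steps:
F(j, v) = 77 + j*v (F(j, v) = j*v + 77 = 77 + j*v)
(-18439 - 14403)/(5527 + (19452/F(65, 148) + T/13848)) = (-18439 - 14403)/(5527 + (19452/(77 + 65*148) - 17604/13848)) = -32842/(5527 + (19452/(77 + 9620) - 17604*1/13848)) = -32842/(5527 + (19452/9697 - 1467/1154)) = -32842/(5527 + 8222109/11190338) = -32842/61857220235/11190338 = -32842*11190338/61857220235 = -367513080596/61857220235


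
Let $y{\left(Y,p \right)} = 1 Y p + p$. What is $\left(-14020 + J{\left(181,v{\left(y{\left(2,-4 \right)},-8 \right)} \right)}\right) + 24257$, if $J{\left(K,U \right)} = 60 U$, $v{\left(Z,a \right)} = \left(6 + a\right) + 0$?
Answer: $10117$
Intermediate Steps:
$y{\left(Y,p \right)} = p + Y p$ ($y{\left(Y,p \right)} = Y p + p = p + Y p$)
$v{\left(Z,a \right)} = 6 + a$
$\left(-14020 + J{\left(181,v{\left(y{\left(2,-4 \right)},-8 \right)} \right)}\right) + 24257 = \left(-14020 + 60 \left(6 - 8\right)\right) + 24257 = \left(-14020 + 60 \left(-2\right)\right) + 24257 = \left(-14020 - 120\right) + 24257 = -14140 + 24257 = 10117$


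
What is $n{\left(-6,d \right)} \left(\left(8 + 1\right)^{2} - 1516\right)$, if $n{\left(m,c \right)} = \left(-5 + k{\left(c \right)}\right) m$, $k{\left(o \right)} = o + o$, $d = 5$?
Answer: $43050$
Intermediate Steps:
$k{\left(o \right)} = 2 o$
$n{\left(m,c \right)} = m \left(-5 + 2 c\right)$ ($n{\left(m,c \right)} = \left(-5 + 2 c\right) m = m \left(-5 + 2 c\right)$)
$n{\left(-6,d \right)} \left(\left(8 + 1\right)^{2} - 1516\right) = - 6 \left(-5 + 2 \cdot 5\right) \left(\left(8 + 1\right)^{2} - 1516\right) = - 6 \left(-5 + 10\right) \left(9^{2} - 1516\right) = \left(-6\right) 5 \left(81 - 1516\right) = \left(-30\right) \left(-1435\right) = 43050$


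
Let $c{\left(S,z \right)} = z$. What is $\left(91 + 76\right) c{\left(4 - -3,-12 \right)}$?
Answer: $-2004$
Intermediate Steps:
$\left(91 + 76\right) c{\left(4 - -3,-12 \right)} = \left(91 + 76\right) \left(-12\right) = 167 \left(-12\right) = -2004$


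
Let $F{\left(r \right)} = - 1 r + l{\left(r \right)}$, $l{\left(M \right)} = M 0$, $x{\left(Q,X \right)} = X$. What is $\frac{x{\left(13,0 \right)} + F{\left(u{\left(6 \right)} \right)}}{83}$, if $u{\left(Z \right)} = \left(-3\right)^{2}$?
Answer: $- \frac{9}{83} \approx -0.10843$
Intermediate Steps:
$u{\left(Z \right)} = 9$
$l{\left(M \right)} = 0$
$F{\left(r \right)} = - r$ ($F{\left(r \right)} = - 1 r + 0 = - r + 0 = - r$)
$\frac{x{\left(13,0 \right)} + F{\left(u{\left(6 \right)} \right)}}{83} = \frac{0 - 9}{83} = \frac{1}{83} \left(-9\right) = - \frac{9}{83}$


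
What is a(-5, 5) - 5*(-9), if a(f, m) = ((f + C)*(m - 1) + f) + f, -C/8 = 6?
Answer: -177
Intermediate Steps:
C = -48 (C = -8*6 = -48)
a(f, m) = 2*f + (-1 + m)*(-48 + f) (a(f, m) = ((f - 48)*(m - 1) + f) + f = ((-48 + f)*(-1 + m) + f) + f = ((-1 + m)*(-48 + f) + f) + f = (f + (-1 + m)*(-48 + f)) + f = 2*f + (-1 + m)*(-48 + f))
a(-5, 5) - 5*(-9) = (48 - 5 - 48*5 - 5*5) - 5*(-9) = (48 - 5 - 240 - 25) + 45 = -222 + 45 = -177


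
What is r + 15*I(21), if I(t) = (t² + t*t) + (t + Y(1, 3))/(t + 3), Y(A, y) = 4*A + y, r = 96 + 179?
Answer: 27045/2 ≈ 13523.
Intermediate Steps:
r = 275
Y(A, y) = y + 4*A
I(t) = 2*t² + (7 + t)/(3 + t) (I(t) = (t² + t*t) + (t + (3 + 4*1))/(t + 3) = (t² + t²) + (t + (3 + 4))/(3 + t) = 2*t² + (t + 7)/(3 + t) = 2*t² + (7 + t)/(3 + t))
r + 15*I(21) = 275 + 15*((7 + 21 + 2*21³ + 6*21²)/(3 + 21)) = 275 + 15*((7 + 21 + 2*9261 + 6*441)/24) = 275 + 15*((7 + 21 + 18522 + 2646)/24) = 275 + 15*((1/24)*21196) = 275 + 15*(5299/6) = 275 + 26495/2 = 27045/2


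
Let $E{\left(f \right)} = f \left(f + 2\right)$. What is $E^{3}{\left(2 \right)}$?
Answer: $512$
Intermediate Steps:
$E{\left(f \right)} = f \left(2 + f\right)$
$E^{3}{\left(2 \right)} = \left(2 \left(2 + 2\right)\right)^{3} = \left(2 \cdot 4\right)^{3} = 8^{3} = 512$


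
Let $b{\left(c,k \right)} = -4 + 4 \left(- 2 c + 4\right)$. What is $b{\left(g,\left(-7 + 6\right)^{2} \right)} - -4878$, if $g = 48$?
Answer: $4506$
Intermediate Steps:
$b{\left(c,k \right)} = 12 - 8 c$ ($b{\left(c,k \right)} = -4 + 4 \left(4 - 2 c\right) = -4 - \left(-16 + 8 c\right) = 12 - 8 c$)
$b{\left(g,\left(-7 + 6\right)^{2} \right)} - -4878 = \left(12 - 384\right) - -4878 = \left(12 - 384\right) + 4878 = -372 + 4878 = 4506$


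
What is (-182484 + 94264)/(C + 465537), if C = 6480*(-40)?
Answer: -88220/206337 ≈ -0.42755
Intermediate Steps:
C = -259200
(-182484 + 94264)/(C + 465537) = (-182484 + 94264)/(-259200 + 465537) = -88220/206337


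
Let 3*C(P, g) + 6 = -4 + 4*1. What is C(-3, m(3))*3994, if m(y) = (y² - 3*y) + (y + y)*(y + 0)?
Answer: -7988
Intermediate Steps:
m(y) = -3*y + 3*y² (m(y) = (y² - 3*y) + (2*y)*y = (y² - 3*y) + 2*y² = -3*y + 3*y²)
C(P, g) = -2 (C(P, g) = -2 + (-4 + 4*1)/3 = -2 + (-4 + 4)/3 = -2 + (⅓)*0 = -2 + 0 = -2)
C(-3, m(3))*3994 = -2*3994 = -7988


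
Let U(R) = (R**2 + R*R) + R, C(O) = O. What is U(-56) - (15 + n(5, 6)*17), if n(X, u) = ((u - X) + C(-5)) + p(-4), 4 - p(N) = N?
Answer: 6133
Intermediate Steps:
p(N) = 4 - N
n(X, u) = 3 + u - X (n(X, u) = ((u - X) - 5) + (4 - 1*(-4)) = (-5 + u - X) + (4 + 4) = (-5 + u - X) + 8 = 3 + u - X)
U(R) = R + 2*R**2 (U(R) = (R**2 + R**2) + R = 2*R**2 + R = R + 2*R**2)
U(-56) - (15 + n(5, 6)*17) = -56*(1 + 2*(-56)) - (15 + (3 + 6 - 1*5)*17) = -56*(1 - 112) - (15 + (3 + 6 - 5)*17) = -56*(-111) - (15 + 4*17) = 6216 - (15 + 68) = 6216 - 1*83 = 6216 - 83 = 6133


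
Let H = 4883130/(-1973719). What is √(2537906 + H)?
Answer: 2*√2471643110115901799/1973719 ≈ 1593.1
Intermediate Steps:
H = -4883130/1973719 (H = 4883130*(-1/1973719) = -4883130/1973719 ≈ -2.4741)
√(2537906 + H) = √(2537906 - 4883130/1973719) = √(5009108409284/1973719) = 2*√2471643110115901799/1973719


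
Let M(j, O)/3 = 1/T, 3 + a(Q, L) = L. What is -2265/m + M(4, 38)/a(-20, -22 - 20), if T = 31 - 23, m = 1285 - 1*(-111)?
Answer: -68299/41880 ≈ -1.6308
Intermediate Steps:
a(Q, L) = -3 + L
m = 1396 (m = 1285 + 111 = 1396)
T = 8
M(j, O) = 3/8
-2265/m + M(4, 38)/a(-20, -22 - 20) = -2265/1396 + 3/(8*(-3 + (-22 - 20))) = -2265*1/1396 + 3/(8*(-3 - 42)) = -2265/1396 + (3/8)/(-45) = -2265/1396 + (3/8)*(-1/45) = -2265/1396 - 1/120 = -68299/41880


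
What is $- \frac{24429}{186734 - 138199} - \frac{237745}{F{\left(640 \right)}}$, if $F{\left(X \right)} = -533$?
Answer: $\frac{677996054}{1521715} \approx 445.55$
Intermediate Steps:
$- \frac{24429}{186734 - 138199} - \frac{237745}{F{\left(640 \right)}} = - \frac{24429}{186734 - 138199} - \frac{237745}{-533} = - \frac{24429}{48535} - - \frac{237745}{533} = \left(-24429\right) \frac{1}{48535} + \frac{237745}{533} = - \frac{1437}{2855} + \frac{237745}{533} = \frac{677996054}{1521715}$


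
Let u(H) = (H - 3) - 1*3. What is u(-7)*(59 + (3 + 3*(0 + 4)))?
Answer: -962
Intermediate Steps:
u(H) = -6 + H (u(H) = (-3 + H) - 3 = -6 + H)
u(-7)*(59 + (3 + 3*(0 + 4))) = (-6 - 7)*(59 + (3 + 3*(0 + 4))) = -13*(59 + (3 + 3*4)) = -13*(59 + (3 + 12)) = -13*(59 + 15) = -13*74 = -962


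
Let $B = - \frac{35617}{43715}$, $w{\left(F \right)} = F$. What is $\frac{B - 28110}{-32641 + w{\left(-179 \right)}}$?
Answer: $\frac{1228864267}{1434726300} \approx 0.85651$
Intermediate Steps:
$B = - \frac{35617}{43715}$ ($B = \left(-35617\right) \frac{1}{43715} = - \frac{35617}{43715} \approx -0.81475$)
$\frac{B - 28110}{-32641 + w{\left(-179 \right)}} = \frac{- \frac{35617}{43715} - 28110}{-32641 - 179} = - \frac{1228864267}{43715 \left(-32820\right)} = \left(- \frac{1228864267}{43715}\right) \left(- \frac{1}{32820}\right) = \frac{1228864267}{1434726300}$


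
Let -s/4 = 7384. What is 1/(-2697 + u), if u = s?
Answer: -1/32233 ≈ -3.1024e-5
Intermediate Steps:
s = -29536 (s = -4*7384 = -29536)
u = -29536
1/(-2697 + u) = 1/(-2697 - 29536) = 1/(-32233) = -1/32233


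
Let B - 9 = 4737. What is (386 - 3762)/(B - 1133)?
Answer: -3376/3613 ≈ -0.93440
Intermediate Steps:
B = 4746 (B = 9 + 4737 = 4746)
(386 - 3762)/(B - 1133) = (386 - 3762)/(4746 - 1133) = -3376/3613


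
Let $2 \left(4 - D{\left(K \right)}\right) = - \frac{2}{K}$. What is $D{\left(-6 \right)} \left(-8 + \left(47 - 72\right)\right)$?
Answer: $- \frac{253}{2} \approx -126.5$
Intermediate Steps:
$D{\left(K \right)} = 4 + \frac{1}{K}$ ($D{\left(K \right)} = 4 - \frac{\left(-2\right) \frac{1}{K}}{2} = 4 + \frac{1}{K}$)
$D{\left(-6 \right)} \left(-8 + \left(47 - 72\right)\right) = \left(4 + \frac{1}{-6}\right) \left(-8 + \left(47 - 72\right)\right) = \left(4 - \frac{1}{6}\right) \left(-8 - 25\right) = \frac{23}{6} \left(-33\right) = - \frac{253}{2}$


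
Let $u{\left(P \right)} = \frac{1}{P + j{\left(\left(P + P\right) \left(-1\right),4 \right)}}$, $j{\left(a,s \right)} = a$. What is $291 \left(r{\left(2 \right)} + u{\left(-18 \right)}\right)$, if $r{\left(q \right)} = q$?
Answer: $\frac{3589}{6} \approx 598.17$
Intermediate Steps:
$u{\left(P \right)} = - \frac{1}{P}$ ($u{\left(P \right)} = \frac{1}{P + \left(P + P\right) \left(-1\right)} = \frac{1}{P + 2 P \left(-1\right)} = \frac{1}{P - 2 P} = \frac{1}{\left(-1\right) P} = - \frac{1}{P}$)
$291 \left(r{\left(2 \right)} + u{\left(-18 \right)}\right) = 291 \left(2 - \frac{1}{-18}\right) = 291 \left(2 - - \frac{1}{18}\right) = 291 \left(2 + \frac{1}{18}\right) = 291 \cdot \frac{37}{18} = \frac{3589}{6}$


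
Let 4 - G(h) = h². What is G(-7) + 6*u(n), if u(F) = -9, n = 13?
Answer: -99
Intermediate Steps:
G(h) = 4 - h²
G(-7) + 6*u(n) = (4 - 1*(-7)²) + 6*(-9) = (4 - 1*49) - 54 = (4 - 49) - 54 = -45 - 54 = -99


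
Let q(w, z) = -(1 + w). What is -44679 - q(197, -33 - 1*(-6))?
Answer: -44481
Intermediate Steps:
q(w, z) = -1 - w
-44679 - q(197, -33 - 1*(-6)) = -44679 - (-1 - 1*197) = -44679 - (-1 - 197) = -44679 - 1*(-198) = -44679 + 198 = -44481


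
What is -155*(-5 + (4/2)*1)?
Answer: 465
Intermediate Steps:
-155*(-5 + (4/2)*1) = -155*(-5 + (4*(½))*1) = -155*(-5 + 2*1) = -155*(-5 + 2) = -155*(-3) = 465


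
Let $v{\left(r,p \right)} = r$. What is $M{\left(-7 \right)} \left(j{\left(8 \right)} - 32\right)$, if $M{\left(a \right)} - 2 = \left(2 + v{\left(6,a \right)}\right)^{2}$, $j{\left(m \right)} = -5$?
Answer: $-2442$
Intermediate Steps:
$M{\left(a \right)} = 66$ ($M{\left(a \right)} = 2 + \left(2 + 6\right)^{2} = 2 + 8^{2} = 2 + 64 = 66$)
$M{\left(-7 \right)} \left(j{\left(8 \right)} - 32\right) = 66 \left(-5 - 32\right) = 66 \left(-37\right) = -2442$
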